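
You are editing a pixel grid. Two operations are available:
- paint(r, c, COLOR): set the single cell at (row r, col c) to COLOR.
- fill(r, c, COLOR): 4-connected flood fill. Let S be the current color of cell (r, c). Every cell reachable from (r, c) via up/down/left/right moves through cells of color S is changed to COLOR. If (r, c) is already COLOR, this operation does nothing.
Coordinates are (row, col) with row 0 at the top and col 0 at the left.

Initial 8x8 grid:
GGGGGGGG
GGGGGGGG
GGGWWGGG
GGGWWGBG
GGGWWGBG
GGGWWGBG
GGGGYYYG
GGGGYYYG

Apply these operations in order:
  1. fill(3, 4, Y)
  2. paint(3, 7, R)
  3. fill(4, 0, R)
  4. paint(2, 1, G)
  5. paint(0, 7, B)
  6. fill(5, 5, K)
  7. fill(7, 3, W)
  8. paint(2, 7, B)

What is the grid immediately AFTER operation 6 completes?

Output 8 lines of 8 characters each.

After op 1 fill(3,4,Y) [8 cells changed]:
GGGGGGGG
GGGGGGGG
GGGYYGGG
GGGYYGBG
GGGYYGBG
GGGYYGBG
GGGGYYYG
GGGGYYYG
After op 2 paint(3,7,R):
GGGGGGGG
GGGGGGGG
GGGYYGGG
GGGYYGBR
GGGYYGBG
GGGYYGBG
GGGGYYYG
GGGGYYYG
After op 3 fill(4,0,R) [42 cells changed]:
RRRRRRRR
RRRRRRRR
RRRYYRRR
RRRYYRBR
RRRYYRBG
RRRYYRBG
RRRRYYYG
RRRRYYYG
After op 4 paint(2,1,G):
RRRRRRRR
RRRRRRRR
RGRYYRRR
RRRYYRBR
RRRYYRBG
RRRYYRBG
RRRRYYYG
RRRRYYYG
After op 5 paint(0,7,B):
RRRRRRRB
RRRRRRRR
RGRYYRRR
RRRYYRBR
RRRYYRBG
RRRYYRBG
RRRRYYYG
RRRRYYYG
After op 6 fill(5,5,K) [41 cells changed]:
KKKKKKKB
KKKKKKKK
KGKYYKKK
KKKYYKBK
KKKYYKBG
KKKYYKBG
KKKKYYYG
KKKKYYYG

Answer: KKKKKKKB
KKKKKKKK
KGKYYKKK
KKKYYKBK
KKKYYKBG
KKKYYKBG
KKKKYYYG
KKKKYYYG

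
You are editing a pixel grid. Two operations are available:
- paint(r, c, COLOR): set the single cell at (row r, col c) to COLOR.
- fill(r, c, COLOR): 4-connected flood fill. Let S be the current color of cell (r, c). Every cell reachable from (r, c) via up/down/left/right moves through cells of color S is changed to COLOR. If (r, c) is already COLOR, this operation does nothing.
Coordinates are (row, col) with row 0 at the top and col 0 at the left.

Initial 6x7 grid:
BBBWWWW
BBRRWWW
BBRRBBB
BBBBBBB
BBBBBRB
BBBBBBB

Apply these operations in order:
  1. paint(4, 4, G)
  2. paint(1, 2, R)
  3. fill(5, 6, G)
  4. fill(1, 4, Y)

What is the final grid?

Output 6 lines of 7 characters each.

After op 1 paint(4,4,G):
BBBWWWW
BBRRWWW
BBRRBBB
BBBBBBB
BBBBGRB
BBBBBBB
After op 2 paint(1,2,R):
BBBWWWW
BBRRWWW
BBRRBBB
BBBBBBB
BBBBGRB
BBBBBBB
After op 3 fill(5,6,G) [29 cells changed]:
GGGWWWW
GGRRWWW
GGRRGGG
GGGGGGG
GGGGGRG
GGGGGGG
After op 4 fill(1,4,Y) [7 cells changed]:
GGGYYYY
GGRRYYY
GGRRGGG
GGGGGGG
GGGGGRG
GGGGGGG

Answer: GGGYYYY
GGRRYYY
GGRRGGG
GGGGGGG
GGGGGRG
GGGGGGG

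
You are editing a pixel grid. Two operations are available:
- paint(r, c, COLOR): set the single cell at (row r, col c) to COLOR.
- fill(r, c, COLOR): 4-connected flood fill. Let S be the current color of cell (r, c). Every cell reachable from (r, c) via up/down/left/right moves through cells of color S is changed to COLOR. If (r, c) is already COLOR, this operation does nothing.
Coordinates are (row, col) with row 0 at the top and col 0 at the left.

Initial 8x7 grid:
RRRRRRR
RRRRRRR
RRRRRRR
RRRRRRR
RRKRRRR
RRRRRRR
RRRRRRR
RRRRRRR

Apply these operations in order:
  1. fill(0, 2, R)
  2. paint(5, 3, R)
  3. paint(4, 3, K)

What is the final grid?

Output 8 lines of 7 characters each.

Answer: RRRRRRR
RRRRRRR
RRRRRRR
RRRRRRR
RRKKRRR
RRRRRRR
RRRRRRR
RRRRRRR

Derivation:
After op 1 fill(0,2,R) [0 cells changed]:
RRRRRRR
RRRRRRR
RRRRRRR
RRRRRRR
RRKRRRR
RRRRRRR
RRRRRRR
RRRRRRR
After op 2 paint(5,3,R):
RRRRRRR
RRRRRRR
RRRRRRR
RRRRRRR
RRKRRRR
RRRRRRR
RRRRRRR
RRRRRRR
After op 3 paint(4,3,K):
RRRRRRR
RRRRRRR
RRRRRRR
RRRRRRR
RRKKRRR
RRRRRRR
RRRRRRR
RRRRRRR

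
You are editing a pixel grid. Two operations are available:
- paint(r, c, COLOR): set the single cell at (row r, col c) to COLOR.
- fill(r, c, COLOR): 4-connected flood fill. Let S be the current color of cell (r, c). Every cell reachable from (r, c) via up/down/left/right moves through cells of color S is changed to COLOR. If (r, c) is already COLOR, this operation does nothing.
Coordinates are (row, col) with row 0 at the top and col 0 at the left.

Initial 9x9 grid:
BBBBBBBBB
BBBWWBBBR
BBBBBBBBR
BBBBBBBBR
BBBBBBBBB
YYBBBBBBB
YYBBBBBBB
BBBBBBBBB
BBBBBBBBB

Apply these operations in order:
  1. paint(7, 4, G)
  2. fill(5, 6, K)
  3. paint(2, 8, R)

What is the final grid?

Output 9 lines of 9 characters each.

After op 1 paint(7,4,G):
BBBBBBBBB
BBBWWBBBR
BBBBBBBBR
BBBBBBBBR
BBBBBBBBB
YYBBBBBBB
YYBBBBBBB
BBBBGBBBB
BBBBBBBBB
After op 2 fill(5,6,K) [71 cells changed]:
KKKKKKKKK
KKKWWKKKR
KKKKKKKKR
KKKKKKKKR
KKKKKKKKK
YYKKKKKKK
YYKKKKKKK
KKKKGKKKK
KKKKKKKKK
After op 3 paint(2,8,R):
KKKKKKKKK
KKKWWKKKR
KKKKKKKKR
KKKKKKKKR
KKKKKKKKK
YYKKKKKKK
YYKKKKKKK
KKKKGKKKK
KKKKKKKKK

Answer: KKKKKKKKK
KKKWWKKKR
KKKKKKKKR
KKKKKKKKR
KKKKKKKKK
YYKKKKKKK
YYKKKKKKK
KKKKGKKKK
KKKKKKKKK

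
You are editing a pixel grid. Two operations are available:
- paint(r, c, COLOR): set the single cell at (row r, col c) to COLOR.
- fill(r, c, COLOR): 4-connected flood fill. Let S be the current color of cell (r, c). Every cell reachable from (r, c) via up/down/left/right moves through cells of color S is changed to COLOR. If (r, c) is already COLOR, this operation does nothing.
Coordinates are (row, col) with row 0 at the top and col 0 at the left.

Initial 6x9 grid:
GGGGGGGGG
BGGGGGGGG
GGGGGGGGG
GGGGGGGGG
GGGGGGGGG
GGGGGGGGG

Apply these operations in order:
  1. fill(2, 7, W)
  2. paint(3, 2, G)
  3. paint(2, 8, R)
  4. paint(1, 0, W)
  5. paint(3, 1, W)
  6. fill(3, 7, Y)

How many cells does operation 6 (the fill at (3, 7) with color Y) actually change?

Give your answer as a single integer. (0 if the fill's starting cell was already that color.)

After op 1 fill(2,7,W) [53 cells changed]:
WWWWWWWWW
BWWWWWWWW
WWWWWWWWW
WWWWWWWWW
WWWWWWWWW
WWWWWWWWW
After op 2 paint(3,2,G):
WWWWWWWWW
BWWWWWWWW
WWWWWWWWW
WWGWWWWWW
WWWWWWWWW
WWWWWWWWW
After op 3 paint(2,8,R):
WWWWWWWWW
BWWWWWWWW
WWWWWWWWR
WWGWWWWWW
WWWWWWWWW
WWWWWWWWW
After op 4 paint(1,0,W):
WWWWWWWWW
WWWWWWWWW
WWWWWWWWR
WWGWWWWWW
WWWWWWWWW
WWWWWWWWW
After op 5 paint(3,1,W):
WWWWWWWWW
WWWWWWWWW
WWWWWWWWR
WWGWWWWWW
WWWWWWWWW
WWWWWWWWW
After op 6 fill(3,7,Y) [52 cells changed]:
YYYYYYYYY
YYYYYYYYY
YYYYYYYYR
YYGYYYYYY
YYYYYYYYY
YYYYYYYYY

Answer: 52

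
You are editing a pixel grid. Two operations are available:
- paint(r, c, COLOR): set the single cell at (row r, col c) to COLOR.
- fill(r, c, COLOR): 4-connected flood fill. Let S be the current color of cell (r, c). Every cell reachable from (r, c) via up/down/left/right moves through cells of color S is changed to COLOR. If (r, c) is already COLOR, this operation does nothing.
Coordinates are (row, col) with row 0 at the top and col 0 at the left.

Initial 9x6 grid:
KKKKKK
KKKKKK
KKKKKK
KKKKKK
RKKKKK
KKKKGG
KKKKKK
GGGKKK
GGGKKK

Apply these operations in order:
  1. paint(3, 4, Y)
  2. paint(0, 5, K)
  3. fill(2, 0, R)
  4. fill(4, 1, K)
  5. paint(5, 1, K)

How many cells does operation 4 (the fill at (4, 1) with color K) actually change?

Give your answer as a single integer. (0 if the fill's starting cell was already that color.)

Answer: 45

Derivation:
After op 1 paint(3,4,Y):
KKKKKK
KKKKKK
KKKKKK
KKKKYK
RKKKKK
KKKKGG
KKKKKK
GGGKKK
GGGKKK
After op 2 paint(0,5,K):
KKKKKK
KKKKKK
KKKKKK
KKKKYK
RKKKKK
KKKKGG
KKKKKK
GGGKKK
GGGKKK
After op 3 fill(2,0,R) [44 cells changed]:
RRRRRR
RRRRRR
RRRRRR
RRRRYR
RRRRRR
RRRRGG
RRRRRR
GGGRRR
GGGRRR
After op 4 fill(4,1,K) [45 cells changed]:
KKKKKK
KKKKKK
KKKKKK
KKKKYK
KKKKKK
KKKKGG
KKKKKK
GGGKKK
GGGKKK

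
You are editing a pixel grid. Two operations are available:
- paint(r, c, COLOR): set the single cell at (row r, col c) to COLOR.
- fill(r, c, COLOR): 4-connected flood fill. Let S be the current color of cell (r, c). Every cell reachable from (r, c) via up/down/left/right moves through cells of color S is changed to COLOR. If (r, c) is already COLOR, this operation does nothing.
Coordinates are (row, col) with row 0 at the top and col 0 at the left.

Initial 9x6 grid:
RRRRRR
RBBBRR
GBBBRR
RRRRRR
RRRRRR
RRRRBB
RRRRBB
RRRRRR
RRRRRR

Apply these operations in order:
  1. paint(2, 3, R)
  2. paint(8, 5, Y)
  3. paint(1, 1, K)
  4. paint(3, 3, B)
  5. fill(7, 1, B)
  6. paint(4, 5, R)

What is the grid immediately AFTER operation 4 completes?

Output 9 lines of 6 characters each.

Answer: RRRRRR
RKBBRR
GBBRRR
RRRBRR
RRRRRR
RRRRBB
RRRRBB
RRRRRR
RRRRRY

Derivation:
After op 1 paint(2,3,R):
RRRRRR
RBBBRR
GBBRRR
RRRRRR
RRRRRR
RRRRBB
RRRRBB
RRRRRR
RRRRRR
After op 2 paint(8,5,Y):
RRRRRR
RBBBRR
GBBRRR
RRRRRR
RRRRRR
RRRRBB
RRRRBB
RRRRRR
RRRRRY
After op 3 paint(1,1,K):
RRRRRR
RKBBRR
GBBRRR
RRRRRR
RRRRRR
RRRRBB
RRRRBB
RRRRRR
RRRRRY
After op 4 paint(3,3,B):
RRRRRR
RKBBRR
GBBRRR
RRRBRR
RRRRRR
RRRRBB
RRRRBB
RRRRRR
RRRRRY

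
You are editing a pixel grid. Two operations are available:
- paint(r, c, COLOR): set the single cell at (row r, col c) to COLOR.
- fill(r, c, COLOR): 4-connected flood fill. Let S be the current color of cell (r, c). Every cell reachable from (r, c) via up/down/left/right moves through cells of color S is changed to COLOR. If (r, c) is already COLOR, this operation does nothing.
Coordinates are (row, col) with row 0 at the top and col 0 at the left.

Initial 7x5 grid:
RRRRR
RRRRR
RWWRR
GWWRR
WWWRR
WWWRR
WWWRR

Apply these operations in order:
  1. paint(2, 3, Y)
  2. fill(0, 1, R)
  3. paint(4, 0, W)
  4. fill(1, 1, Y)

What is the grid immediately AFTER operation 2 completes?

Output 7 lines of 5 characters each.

Answer: RRRRR
RRRRR
RWWYR
GWWRR
WWWRR
WWWRR
WWWRR

Derivation:
After op 1 paint(2,3,Y):
RRRRR
RRRRR
RWWYR
GWWRR
WWWRR
WWWRR
WWWRR
After op 2 fill(0,1,R) [0 cells changed]:
RRRRR
RRRRR
RWWYR
GWWRR
WWWRR
WWWRR
WWWRR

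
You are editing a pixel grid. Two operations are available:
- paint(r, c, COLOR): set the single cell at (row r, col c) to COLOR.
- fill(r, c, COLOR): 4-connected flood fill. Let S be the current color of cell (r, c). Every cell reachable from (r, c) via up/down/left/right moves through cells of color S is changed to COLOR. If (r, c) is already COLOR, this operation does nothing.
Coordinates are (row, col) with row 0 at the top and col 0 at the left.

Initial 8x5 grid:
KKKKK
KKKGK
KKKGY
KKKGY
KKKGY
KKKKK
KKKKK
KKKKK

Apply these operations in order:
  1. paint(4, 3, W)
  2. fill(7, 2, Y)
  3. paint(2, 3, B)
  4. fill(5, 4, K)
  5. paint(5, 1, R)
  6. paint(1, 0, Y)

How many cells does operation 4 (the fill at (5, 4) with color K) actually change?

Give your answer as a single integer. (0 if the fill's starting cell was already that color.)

After op 1 paint(4,3,W):
KKKKK
KKKGK
KKKGY
KKKGY
KKKWY
KKKKK
KKKKK
KKKKK
After op 2 fill(7,2,Y) [33 cells changed]:
YYYYY
YYYGY
YYYGY
YYYGY
YYYWY
YYYYY
YYYYY
YYYYY
After op 3 paint(2,3,B):
YYYYY
YYYGY
YYYBY
YYYGY
YYYWY
YYYYY
YYYYY
YYYYY
After op 4 fill(5,4,K) [36 cells changed]:
KKKKK
KKKGK
KKKBK
KKKGK
KKKWK
KKKKK
KKKKK
KKKKK

Answer: 36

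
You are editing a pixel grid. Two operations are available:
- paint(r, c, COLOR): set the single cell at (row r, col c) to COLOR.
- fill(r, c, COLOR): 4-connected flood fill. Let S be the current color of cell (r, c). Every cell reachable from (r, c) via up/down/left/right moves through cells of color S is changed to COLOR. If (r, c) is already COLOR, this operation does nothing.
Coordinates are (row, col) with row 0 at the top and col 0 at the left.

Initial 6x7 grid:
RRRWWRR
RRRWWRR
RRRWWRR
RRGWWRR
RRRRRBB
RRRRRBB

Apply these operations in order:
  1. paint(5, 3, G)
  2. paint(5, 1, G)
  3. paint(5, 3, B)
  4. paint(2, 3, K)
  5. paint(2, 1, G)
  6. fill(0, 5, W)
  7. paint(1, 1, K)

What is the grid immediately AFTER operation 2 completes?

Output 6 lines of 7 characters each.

After op 1 paint(5,3,G):
RRRWWRR
RRRWWRR
RRRWWRR
RRGWWRR
RRRRRBB
RRRGRBB
After op 2 paint(5,1,G):
RRRWWRR
RRRWWRR
RRRWWRR
RRGWWRR
RRRRRBB
RGRGRBB

Answer: RRRWWRR
RRRWWRR
RRRWWRR
RRGWWRR
RRRRRBB
RGRGRBB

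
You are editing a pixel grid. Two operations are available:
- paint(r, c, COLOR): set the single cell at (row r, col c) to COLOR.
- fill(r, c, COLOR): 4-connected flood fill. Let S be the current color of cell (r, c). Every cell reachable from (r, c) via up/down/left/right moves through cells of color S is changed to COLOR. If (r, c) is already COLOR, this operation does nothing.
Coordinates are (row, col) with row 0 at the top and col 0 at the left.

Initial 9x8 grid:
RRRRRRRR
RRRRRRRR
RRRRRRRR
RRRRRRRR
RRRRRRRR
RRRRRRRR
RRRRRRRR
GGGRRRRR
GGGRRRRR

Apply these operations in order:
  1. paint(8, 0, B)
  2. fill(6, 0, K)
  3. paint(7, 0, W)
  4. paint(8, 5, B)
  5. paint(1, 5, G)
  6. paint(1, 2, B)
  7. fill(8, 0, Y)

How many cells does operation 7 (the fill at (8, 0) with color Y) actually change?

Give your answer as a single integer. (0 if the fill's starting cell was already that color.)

Answer: 1

Derivation:
After op 1 paint(8,0,B):
RRRRRRRR
RRRRRRRR
RRRRRRRR
RRRRRRRR
RRRRRRRR
RRRRRRRR
RRRRRRRR
GGGRRRRR
BGGRRRRR
After op 2 fill(6,0,K) [66 cells changed]:
KKKKKKKK
KKKKKKKK
KKKKKKKK
KKKKKKKK
KKKKKKKK
KKKKKKKK
KKKKKKKK
GGGKKKKK
BGGKKKKK
After op 3 paint(7,0,W):
KKKKKKKK
KKKKKKKK
KKKKKKKK
KKKKKKKK
KKKKKKKK
KKKKKKKK
KKKKKKKK
WGGKKKKK
BGGKKKKK
After op 4 paint(8,5,B):
KKKKKKKK
KKKKKKKK
KKKKKKKK
KKKKKKKK
KKKKKKKK
KKKKKKKK
KKKKKKKK
WGGKKKKK
BGGKKBKK
After op 5 paint(1,5,G):
KKKKKKKK
KKKKKGKK
KKKKKKKK
KKKKKKKK
KKKKKKKK
KKKKKKKK
KKKKKKKK
WGGKKKKK
BGGKKBKK
After op 6 paint(1,2,B):
KKKKKKKK
KKBKKGKK
KKKKKKKK
KKKKKKKK
KKKKKKKK
KKKKKKKK
KKKKKKKK
WGGKKKKK
BGGKKBKK
After op 7 fill(8,0,Y) [1 cells changed]:
KKKKKKKK
KKBKKGKK
KKKKKKKK
KKKKKKKK
KKKKKKKK
KKKKKKKK
KKKKKKKK
WGGKKKKK
YGGKKBKK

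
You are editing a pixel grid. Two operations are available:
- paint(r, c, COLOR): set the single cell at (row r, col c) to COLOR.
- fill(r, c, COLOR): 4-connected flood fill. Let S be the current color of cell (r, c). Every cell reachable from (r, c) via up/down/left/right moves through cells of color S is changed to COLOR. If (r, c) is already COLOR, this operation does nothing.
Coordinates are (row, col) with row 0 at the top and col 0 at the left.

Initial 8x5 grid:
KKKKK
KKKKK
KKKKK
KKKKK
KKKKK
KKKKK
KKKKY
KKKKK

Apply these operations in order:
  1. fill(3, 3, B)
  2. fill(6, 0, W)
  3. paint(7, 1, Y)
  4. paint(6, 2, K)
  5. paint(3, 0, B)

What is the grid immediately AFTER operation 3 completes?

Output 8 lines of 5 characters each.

After op 1 fill(3,3,B) [39 cells changed]:
BBBBB
BBBBB
BBBBB
BBBBB
BBBBB
BBBBB
BBBBY
BBBBB
After op 2 fill(6,0,W) [39 cells changed]:
WWWWW
WWWWW
WWWWW
WWWWW
WWWWW
WWWWW
WWWWY
WWWWW
After op 3 paint(7,1,Y):
WWWWW
WWWWW
WWWWW
WWWWW
WWWWW
WWWWW
WWWWY
WYWWW

Answer: WWWWW
WWWWW
WWWWW
WWWWW
WWWWW
WWWWW
WWWWY
WYWWW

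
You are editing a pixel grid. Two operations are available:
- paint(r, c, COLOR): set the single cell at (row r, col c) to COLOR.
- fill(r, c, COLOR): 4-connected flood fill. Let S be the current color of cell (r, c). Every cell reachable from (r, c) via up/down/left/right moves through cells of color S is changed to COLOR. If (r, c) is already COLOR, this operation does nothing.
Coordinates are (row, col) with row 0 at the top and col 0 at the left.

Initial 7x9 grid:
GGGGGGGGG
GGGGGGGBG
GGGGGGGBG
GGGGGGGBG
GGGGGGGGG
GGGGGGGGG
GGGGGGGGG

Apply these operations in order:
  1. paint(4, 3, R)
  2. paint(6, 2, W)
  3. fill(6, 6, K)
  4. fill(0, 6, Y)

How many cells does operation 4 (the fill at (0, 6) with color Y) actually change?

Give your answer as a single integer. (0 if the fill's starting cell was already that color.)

Answer: 58

Derivation:
After op 1 paint(4,3,R):
GGGGGGGGG
GGGGGGGBG
GGGGGGGBG
GGGGGGGBG
GGGRGGGGG
GGGGGGGGG
GGGGGGGGG
After op 2 paint(6,2,W):
GGGGGGGGG
GGGGGGGBG
GGGGGGGBG
GGGGGGGBG
GGGRGGGGG
GGGGGGGGG
GGWGGGGGG
After op 3 fill(6,6,K) [58 cells changed]:
KKKKKKKKK
KKKKKKKBK
KKKKKKKBK
KKKKKKKBK
KKKRKKKKK
KKKKKKKKK
KKWKKKKKK
After op 4 fill(0,6,Y) [58 cells changed]:
YYYYYYYYY
YYYYYYYBY
YYYYYYYBY
YYYYYYYBY
YYYRYYYYY
YYYYYYYYY
YYWYYYYYY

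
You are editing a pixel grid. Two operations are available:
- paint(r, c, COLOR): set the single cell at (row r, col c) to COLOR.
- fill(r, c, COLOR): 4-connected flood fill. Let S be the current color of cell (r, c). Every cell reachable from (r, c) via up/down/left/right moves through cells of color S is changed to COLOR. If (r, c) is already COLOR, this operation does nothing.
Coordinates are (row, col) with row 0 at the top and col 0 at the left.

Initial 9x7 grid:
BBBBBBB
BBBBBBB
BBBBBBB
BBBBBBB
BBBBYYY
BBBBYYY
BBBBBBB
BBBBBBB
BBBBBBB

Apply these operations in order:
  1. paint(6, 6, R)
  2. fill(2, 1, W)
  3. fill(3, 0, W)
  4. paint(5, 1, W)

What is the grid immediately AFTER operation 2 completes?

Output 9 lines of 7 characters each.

After op 1 paint(6,6,R):
BBBBBBB
BBBBBBB
BBBBBBB
BBBBBBB
BBBBYYY
BBBBYYY
BBBBBBR
BBBBBBB
BBBBBBB
After op 2 fill(2,1,W) [56 cells changed]:
WWWWWWW
WWWWWWW
WWWWWWW
WWWWWWW
WWWWYYY
WWWWYYY
WWWWWWR
WWWWWWW
WWWWWWW

Answer: WWWWWWW
WWWWWWW
WWWWWWW
WWWWWWW
WWWWYYY
WWWWYYY
WWWWWWR
WWWWWWW
WWWWWWW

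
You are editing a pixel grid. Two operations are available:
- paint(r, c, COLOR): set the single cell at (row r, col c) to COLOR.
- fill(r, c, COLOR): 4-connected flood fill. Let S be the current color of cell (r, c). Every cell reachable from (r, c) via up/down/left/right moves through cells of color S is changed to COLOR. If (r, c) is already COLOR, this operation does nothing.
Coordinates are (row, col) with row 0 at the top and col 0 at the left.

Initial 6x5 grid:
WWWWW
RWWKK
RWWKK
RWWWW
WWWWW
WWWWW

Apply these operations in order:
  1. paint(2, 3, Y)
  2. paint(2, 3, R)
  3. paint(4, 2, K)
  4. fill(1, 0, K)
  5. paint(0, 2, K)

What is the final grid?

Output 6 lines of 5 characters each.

After op 1 paint(2,3,Y):
WWWWW
RWWKK
RWWYK
RWWWW
WWWWW
WWWWW
After op 2 paint(2,3,R):
WWWWW
RWWKK
RWWRK
RWWWW
WWWWW
WWWWW
After op 3 paint(4,2,K):
WWWWW
RWWKK
RWWRK
RWWWW
WWKWW
WWWWW
After op 4 fill(1,0,K) [3 cells changed]:
WWWWW
KWWKK
KWWRK
KWWWW
WWKWW
WWWWW
After op 5 paint(0,2,K):
WWKWW
KWWKK
KWWRK
KWWWW
WWKWW
WWWWW

Answer: WWKWW
KWWKK
KWWRK
KWWWW
WWKWW
WWWWW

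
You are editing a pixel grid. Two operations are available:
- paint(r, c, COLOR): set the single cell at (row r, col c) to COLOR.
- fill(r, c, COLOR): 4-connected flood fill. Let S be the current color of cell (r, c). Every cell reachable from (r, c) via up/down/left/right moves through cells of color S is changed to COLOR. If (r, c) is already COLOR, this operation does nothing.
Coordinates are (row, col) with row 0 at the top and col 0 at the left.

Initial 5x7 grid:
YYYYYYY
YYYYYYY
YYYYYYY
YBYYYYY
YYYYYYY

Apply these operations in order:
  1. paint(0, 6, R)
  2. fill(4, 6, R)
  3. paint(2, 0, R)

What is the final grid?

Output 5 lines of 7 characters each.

Answer: RRRRRRR
RRRRRRR
RRRRRRR
RBRRRRR
RRRRRRR

Derivation:
After op 1 paint(0,6,R):
YYYYYYR
YYYYYYY
YYYYYYY
YBYYYYY
YYYYYYY
After op 2 fill(4,6,R) [33 cells changed]:
RRRRRRR
RRRRRRR
RRRRRRR
RBRRRRR
RRRRRRR
After op 3 paint(2,0,R):
RRRRRRR
RRRRRRR
RRRRRRR
RBRRRRR
RRRRRRR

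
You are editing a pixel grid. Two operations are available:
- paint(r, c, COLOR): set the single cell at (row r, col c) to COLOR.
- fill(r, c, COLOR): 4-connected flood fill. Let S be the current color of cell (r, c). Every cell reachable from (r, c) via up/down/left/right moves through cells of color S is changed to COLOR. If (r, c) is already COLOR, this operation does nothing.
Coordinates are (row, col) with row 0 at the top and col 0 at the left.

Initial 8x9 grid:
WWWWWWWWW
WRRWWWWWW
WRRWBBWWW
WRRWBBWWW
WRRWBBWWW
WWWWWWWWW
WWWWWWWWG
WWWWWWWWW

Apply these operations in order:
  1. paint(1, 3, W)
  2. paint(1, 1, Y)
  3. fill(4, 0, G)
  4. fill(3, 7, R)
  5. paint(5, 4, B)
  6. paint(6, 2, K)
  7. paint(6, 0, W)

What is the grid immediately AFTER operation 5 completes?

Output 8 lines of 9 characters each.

After op 1 paint(1,3,W):
WWWWWWWWW
WRRWWWWWW
WRRWBBWWW
WRRWBBWWW
WRRWBBWWW
WWWWWWWWW
WWWWWWWWG
WWWWWWWWW
After op 2 paint(1,1,Y):
WWWWWWWWW
WYRWWWWWW
WRRWBBWWW
WRRWBBWWW
WRRWBBWWW
WWWWWWWWW
WWWWWWWWG
WWWWWWWWW
After op 3 fill(4,0,G) [57 cells changed]:
GGGGGGGGG
GYRGGGGGG
GRRGBBGGG
GRRGBBGGG
GRRGBBGGG
GGGGGGGGG
GGGGGGGGG
GGGGGGGGG
After op 4 fill(3,7,R) [58 cells changed]:
RRRRRRRRR
RYRRRRRRR
RRRRBBRRR
RRRRBBRRR
RRRRBBRRR
RRRRRRRRR
RRRRRRRRR
RRRRRRRRR
After op 5 paint(5,4,B):
RRRRRRRRR
RYRRRRRRR
RRRRBBRRR
RRRRBBRRR
RRRRBBRRR
RRRRBRRRR
RRRRRRRRR
RRRRRRRRR

Answer: RRRRRRRRR
RYRRRRRRR
RRRRBBRRR
RRRRBBRRR
RRRRBBRRR
RRRRBRRRR
RRRRRRRRR
RRRRRRRRR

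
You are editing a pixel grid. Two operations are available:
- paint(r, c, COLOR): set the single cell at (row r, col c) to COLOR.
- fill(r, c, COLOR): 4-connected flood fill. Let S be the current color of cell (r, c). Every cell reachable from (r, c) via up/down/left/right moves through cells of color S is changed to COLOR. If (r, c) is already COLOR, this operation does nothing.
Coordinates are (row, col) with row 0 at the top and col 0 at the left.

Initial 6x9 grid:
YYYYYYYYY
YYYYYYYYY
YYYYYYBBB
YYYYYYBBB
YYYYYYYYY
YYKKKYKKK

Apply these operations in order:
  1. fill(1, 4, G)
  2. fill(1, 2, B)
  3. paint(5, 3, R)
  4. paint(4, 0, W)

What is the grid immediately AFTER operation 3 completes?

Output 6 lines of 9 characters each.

After op 1 fill(1,4,G) [42 cells changed]:
GGGGGGGGG
GGGGGGGGG
GGGGGGBBB
GGGGGGBBB
GGGGGGGGG
GGKKKGKKK
After op 2 fill(1,2,B) [42 cells changed]:
BBBBBBBBB
BBBBBBBBB
BBBBBBBBB
BBBBBBBBB
BBBBBBBBB
BBKKKBKKK
After op 3 paint(5,3,R):
BBBBBBBBB
BBBBBBBBB
BBBBBBBBB
BBBBBBBBB
BBBBBBBBB
BBKRKBKKK

Answer: BBBBBBBBB
BBBBBBBBB
BBBBBBBBB
BBBBBBBBB
BBBBBBBBB
BBKRKBKKK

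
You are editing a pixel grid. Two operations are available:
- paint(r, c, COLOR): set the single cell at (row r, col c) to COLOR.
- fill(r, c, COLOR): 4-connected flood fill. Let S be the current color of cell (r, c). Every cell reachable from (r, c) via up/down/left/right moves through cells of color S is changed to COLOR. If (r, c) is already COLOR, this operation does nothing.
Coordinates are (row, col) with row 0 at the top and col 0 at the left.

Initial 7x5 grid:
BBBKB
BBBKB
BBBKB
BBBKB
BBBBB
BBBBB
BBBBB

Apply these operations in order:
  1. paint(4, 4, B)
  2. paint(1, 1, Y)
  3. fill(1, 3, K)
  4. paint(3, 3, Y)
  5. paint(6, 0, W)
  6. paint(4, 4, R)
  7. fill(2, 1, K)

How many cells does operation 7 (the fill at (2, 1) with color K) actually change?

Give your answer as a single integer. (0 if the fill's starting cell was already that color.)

After op 1 paint(4,4,B):
BBBKB
BBBKB
BBBKB
BBBKB
BBBBB
BBBBB
BBBBB
After op 2 paint(1,1,Y):
BBBKB
BYBKB
BBBKB
BBBKB
BBBBB
BBBBB
BBBBB
After op 3 fill(1,3,K) [0 cells changed]:
BBBKB
BYBKB
BBBKB
BBBKB
BBBBB
BBBBB
BBBBB
After op 4 paint(3,3,Y):
BBBKB
BYBKB
BBBKB
BBBYB
BBBBB
BBBBB
BBBBB
After op 5 paint(6,0,W):
BBBKB
BYBKB
BBBKB
BBBYB
BBBBB
BBBBB
WBBBB
After op 6 paint(4,4,R):
BBBKB
BYBKB
BBBKB
BBBYB
BBBBR
BBBBB
WBBBB
After op 7 fill(2,1,K) [24 cells changed]:
KKKKB
KYKKB
KKKKB
KKKYB
KKKKR
KKKKK
WKKKK

Answer: 24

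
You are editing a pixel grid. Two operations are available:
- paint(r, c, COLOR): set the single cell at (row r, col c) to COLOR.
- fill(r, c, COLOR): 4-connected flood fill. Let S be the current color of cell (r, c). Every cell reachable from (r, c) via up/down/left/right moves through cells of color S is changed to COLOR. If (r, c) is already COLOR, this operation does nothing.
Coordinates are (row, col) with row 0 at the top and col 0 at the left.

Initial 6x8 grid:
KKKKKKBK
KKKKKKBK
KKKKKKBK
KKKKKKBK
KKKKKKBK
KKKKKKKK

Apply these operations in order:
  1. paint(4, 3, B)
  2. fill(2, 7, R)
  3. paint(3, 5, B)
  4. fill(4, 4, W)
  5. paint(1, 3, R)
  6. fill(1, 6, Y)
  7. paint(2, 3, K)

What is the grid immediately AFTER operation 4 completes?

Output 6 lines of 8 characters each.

After op 1 paint(4,3,B):
KKKKKKBK
KKKKKKBK
KKKKKKBK
KKKKKKBK
KKKBKKBK
KKKKKKKK
After op 2 fill(2,7,R) [42 cells changed]:
RRRRRRBR
RRRRRRBR
RRRRRRBR
RRRRRRBR
RRRBRRBR
RRRRRRRR
After op 3 paint(3,5,B):
RRRRRRBR
RRRRRRBR
RRRRRRBR
RRRRRBBR
RRRBRRBR
RRRRRRRR
After op 4 fill(4,4,W) [41 cells changed]:
WWWWWWBW
WWWWWWBW
WWWWWWBW
WWWWWBBW
WWWBWWBW
WWWWWWWW

Answer: WWWWWWBW
WWWWWWBW
WWWWWWBW
WWWWWBBW
WWWBWWBW
WWWWWWWW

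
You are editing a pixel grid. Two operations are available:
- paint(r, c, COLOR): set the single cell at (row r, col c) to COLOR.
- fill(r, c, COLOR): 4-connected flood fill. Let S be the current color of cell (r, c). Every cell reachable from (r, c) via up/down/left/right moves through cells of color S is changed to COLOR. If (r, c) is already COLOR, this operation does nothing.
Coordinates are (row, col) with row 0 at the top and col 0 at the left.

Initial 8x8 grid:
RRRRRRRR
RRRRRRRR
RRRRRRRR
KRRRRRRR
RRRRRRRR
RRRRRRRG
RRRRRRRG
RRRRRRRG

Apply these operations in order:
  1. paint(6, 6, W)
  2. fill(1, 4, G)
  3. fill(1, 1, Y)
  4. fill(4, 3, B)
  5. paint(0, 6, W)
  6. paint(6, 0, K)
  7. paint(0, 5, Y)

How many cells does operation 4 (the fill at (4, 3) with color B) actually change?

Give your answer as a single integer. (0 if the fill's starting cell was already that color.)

Answer: 62

Derivation:
After op 1 paint(6,6,W):
RRRRRRRR
RRRRRRRR
RRRRRRRR
KRRRRRRR
RRRRRRRR
RRRRRRRG
RRRRRRWG
RRRRRRRG
After op 2 fill(1,4,G) [59 cells changed]:
GGGGGGGG
GGGGGGGG
GGGGGGGG
KGGGGGGG
GGGGGGGG
GGGGGGGG
GGGGGGWG
GGGGGGGG
After op 3 fill(1,1,Y) [62 cells changed]:
YYYYYYYY
YYYYYYYY
YYYYYYYY
KYYYYYYY
YYYYYYYY
YYYYYYYY
YYYYYYWY
YYYYYYYY
After op 4 fill(4,3,B) [62 cells changed]:
BBBBBBBB
BBBBBBBB
BBBBBBBB
KBBBBBBB
BBBBBBBB
BBBBBBBB
BBBBBBWB
BBBBBBBB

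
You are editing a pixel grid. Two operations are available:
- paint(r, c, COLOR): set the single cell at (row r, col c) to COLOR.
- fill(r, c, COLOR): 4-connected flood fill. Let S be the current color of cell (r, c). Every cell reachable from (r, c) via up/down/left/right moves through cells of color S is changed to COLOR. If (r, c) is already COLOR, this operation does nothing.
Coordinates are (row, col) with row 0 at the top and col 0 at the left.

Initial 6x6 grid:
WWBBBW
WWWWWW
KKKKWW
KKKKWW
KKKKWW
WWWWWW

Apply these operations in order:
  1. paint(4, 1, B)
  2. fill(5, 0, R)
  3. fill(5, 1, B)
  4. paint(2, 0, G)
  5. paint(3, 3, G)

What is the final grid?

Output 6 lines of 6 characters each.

After op 1 paint(4,1,B):
WWBBBW
WWWWWW
KKKKWW
KKKKWW
KBKKWW
WWWWWW
After op 2 fill(5,0,R) [21 cells changed]:
RRBBBR
RRRRRR
KKKKRR
KKKKRR
KBKKRR
RRRRRR
After op 3 fill(5,1,B) [21 cells changed]:
BBBBBB
BBBBBB
KKKKBB
KKKKBB
KBKKBB
BBBBBB
After op 4 paint(2,0,G):
BBBBBB
BBBBBB
GKKKBB
KKKKBB
KBKKBB
BBBBBB
After op 5 paint(3,3,G):
BBBBBB
BBBBBB
GKKKBB
KKKGBB
KBKKBB
BBBBBB

Answer: BBBBBB
BBBBBB
GKKKBB
KKKGBB
KBKKBB
BBBBBB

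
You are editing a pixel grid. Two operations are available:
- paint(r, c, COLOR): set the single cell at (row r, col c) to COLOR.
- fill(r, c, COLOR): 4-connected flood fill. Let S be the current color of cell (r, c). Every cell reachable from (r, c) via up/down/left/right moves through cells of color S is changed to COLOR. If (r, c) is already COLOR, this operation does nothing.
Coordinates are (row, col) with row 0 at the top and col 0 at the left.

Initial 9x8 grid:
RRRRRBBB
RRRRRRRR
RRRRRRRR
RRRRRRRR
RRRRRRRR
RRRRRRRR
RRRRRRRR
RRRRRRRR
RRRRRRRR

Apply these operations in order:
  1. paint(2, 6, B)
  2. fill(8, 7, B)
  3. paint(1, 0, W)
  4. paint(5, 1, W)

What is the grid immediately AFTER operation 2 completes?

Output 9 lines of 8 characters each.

Answer: BBBBBBBB
BBBBBBBB
BBBBBBBB
BBBBBBBB
BBBBBBBB
BBBBBBBB
BBBBBBBB
BBBBBBBB
BBBBBBBB

Derivation:
After op 1 paint(2,6,B):
RRRRRBBB
RRRRRRRR
RRRRRRBR
RRRRRRRR
RRRRRRRR
RRRRRRRR
RRRRRRRR
RRRRRRRR
RRRRRRRR
After op 2 fill(8,7,B) [68 cells changed]:
BBBBBBBB
BBBBBBBB
BBBBBBBB
BBBBBBBB
BBBBBBBB
BBBBBBBB
BBBBBBBB
BBBBBBBB
BBBBBBBB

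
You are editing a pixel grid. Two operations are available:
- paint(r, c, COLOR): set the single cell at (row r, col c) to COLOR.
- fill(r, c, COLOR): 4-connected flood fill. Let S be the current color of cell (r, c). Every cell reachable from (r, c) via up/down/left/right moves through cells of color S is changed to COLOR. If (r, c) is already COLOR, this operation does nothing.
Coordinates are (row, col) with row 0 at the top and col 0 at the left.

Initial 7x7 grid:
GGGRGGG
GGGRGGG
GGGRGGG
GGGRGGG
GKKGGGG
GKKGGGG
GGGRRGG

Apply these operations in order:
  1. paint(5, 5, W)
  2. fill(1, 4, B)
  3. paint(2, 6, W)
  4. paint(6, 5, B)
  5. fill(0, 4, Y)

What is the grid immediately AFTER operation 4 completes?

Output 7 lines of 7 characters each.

After op 1 paint(5,5,W):
GGGRGGG
GGGRGGG
GGGRGGG
GGGRGGG
GKKGGGG
GKKGGWG
GGGRRGG
After op 2 fill(1,4,B) [21 cells changed]:
GGGRBBB
GGGRBBB
GGGRBBB
GGGRBBB
GKKBBBB
GKKBBWB
GGGRRBB
After op 3 paint(2,6,W):
GGGRBBB
GGGRBBB
GGGRBBW
GGGRBBB
GKKBBBB
GKKBBWB
GGGRRBB
After op 4 paint(6,5,B):
GGGRBBB
GGGRBBB
GGGRBBW
GGGRBBB
GKKBBBB
GKKBBWB
GGGRRBB

Answer: GGGRBBB
GGGRBBB
GGGRBBW
GGGRBBB
GKKBBBB
GKKBBWB
GGGRRBB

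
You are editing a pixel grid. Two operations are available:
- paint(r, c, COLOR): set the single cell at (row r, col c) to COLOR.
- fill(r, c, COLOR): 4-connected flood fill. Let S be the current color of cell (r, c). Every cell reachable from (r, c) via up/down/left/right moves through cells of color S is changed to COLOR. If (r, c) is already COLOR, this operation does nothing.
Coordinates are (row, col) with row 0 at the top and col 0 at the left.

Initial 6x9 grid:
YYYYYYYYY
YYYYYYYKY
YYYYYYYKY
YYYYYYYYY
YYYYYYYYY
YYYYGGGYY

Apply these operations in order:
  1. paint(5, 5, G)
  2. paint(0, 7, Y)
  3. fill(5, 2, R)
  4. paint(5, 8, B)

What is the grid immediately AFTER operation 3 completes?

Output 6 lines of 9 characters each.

Answer: RRRRRRRRR
RRRRRRRKR
RRRRRRRKR
RRRRRRRRR
RRRRRRRRR
RRRRGGGRR

Derivation:
After op 1 paint(5,5,G):
YYYYYYYYY
YYYYYYYKY
YYYYYYYKY
YYYYYYYYY
YYYYYYYYY
YYYYGGGYY
After op 2 paint(0,7,Y):
YYYYYYYYY
YYYYYYYKY
YYYYYYYKY
YYYYYYYYY
YYYYYYYYY
YYYYGGGYY
After op 3 fill(5,2,R) [49 cells changed]:
RRRRRRRRR
RRRRRRRKR
RRRRRRRKR
RRRRRRRRR
RRRRRRRRR
RRRRGGGRR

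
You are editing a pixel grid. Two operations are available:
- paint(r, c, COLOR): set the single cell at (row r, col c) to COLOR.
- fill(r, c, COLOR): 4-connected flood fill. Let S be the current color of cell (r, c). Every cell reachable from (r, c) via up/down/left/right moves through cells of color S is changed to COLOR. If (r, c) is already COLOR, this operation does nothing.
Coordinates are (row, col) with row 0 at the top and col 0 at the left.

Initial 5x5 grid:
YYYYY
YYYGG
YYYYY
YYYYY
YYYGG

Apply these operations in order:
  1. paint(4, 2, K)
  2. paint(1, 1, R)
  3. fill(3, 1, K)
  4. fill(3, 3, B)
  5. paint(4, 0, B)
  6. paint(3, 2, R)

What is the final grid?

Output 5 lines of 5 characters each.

Answer: BBBBB
BRBGG
BBBBB
BBRBB
BBBGG

Derivation:
After op 1 paint(4,2,K):
YYYYY
YYYGG
YYYYY
YYYYY
YYKGG
After op 2 paint(1,1,R):
YYYYY
YRYGG
YYYYY
YYYYY
YYKGG
After op 3 fill(3,1,K) [19 cells changed]:
KKKKK
KRKGG
KKKKK
KKKKK
KKKGG
After op 4 fill(3,3,B) [20 cells changed]:
BBBBB
BRBGG
BBBBB
BBBBB
BBBGG
After op 5 paint(4,0,B):
BBBBB
BRBGG
BBBBB
BBBBB
BBBGG
After op 6 paint(3,2,R):
BBBBB
BRBGG
BBBBB
BBRBB
BBBGG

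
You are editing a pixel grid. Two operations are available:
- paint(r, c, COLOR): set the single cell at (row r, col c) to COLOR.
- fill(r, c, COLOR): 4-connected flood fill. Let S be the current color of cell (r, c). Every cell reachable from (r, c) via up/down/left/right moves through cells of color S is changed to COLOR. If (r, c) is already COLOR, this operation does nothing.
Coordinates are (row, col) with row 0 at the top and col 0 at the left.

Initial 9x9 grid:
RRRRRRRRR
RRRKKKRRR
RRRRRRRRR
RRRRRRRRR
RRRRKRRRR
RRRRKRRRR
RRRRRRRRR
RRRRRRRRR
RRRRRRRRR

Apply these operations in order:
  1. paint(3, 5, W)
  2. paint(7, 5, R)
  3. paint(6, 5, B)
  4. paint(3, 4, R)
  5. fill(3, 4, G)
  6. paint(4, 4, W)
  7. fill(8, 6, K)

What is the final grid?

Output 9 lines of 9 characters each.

After op 1 paint(3,5,W):
RRRRRRRRR
RRRKKKRRR
RRRRRRRRR
RRRRRWRRR
RRRRKRRRR
RRRRKRRRR
RRRRRRRRR
RRRRRRRRR
RRRRRRRRR
After op 2 paint(7,5,R):
RRRRRRRRR
RRRKKKRRR
RRRRRRRRR
RRRRRWRRR
RRRRKRRRR
RRRRKRRRR
RRRRRRRRR
RRRRRRRRR
RRRRRRRRR
After op 3 paint(6,5,B):
RRRRRRRRR
RRRKKKRRR
RRRRRRRRR
RRRRRWRRR
RRRRKRRRR
RRRRKRRRR
RRRRRBRRR
RRRRRRRRR
RRRRRRRRR
After op 4 paint(3,4,R):
RRRRRRRRR
RRRKKKRRR
RRRRRRRRR
RRRRRWRRR
RRRRKRRRR
RRRRKRRRR
RRRRRBRRR
RRRRRRRRR
RRRRRRRRR
After op 5 fill(3,4,G) [74 cells changed]:
GGGGGGGGG
GGGKKKGGG
GGGGGGGGG
GGGGGWGGG
GGGGKGGGG
GGGGKGGGG
GGGGGBGGG
GGGGGGGGG
GGGGGGGGG
After op 6 paint(4,4,W):
GGGGGGGGG
GGGKKKGGG
GGGGGGGGG
GGGGGWGGG
GGGGWGGGG
GGGGKGGGG
GGGGGBGGG
GGGGGGGGG
GGGGGGGGG
After op 7 fill(8,6,K) [74 cells changed]:
KKKKKKKKK
KKKKKKKKK
KKKKKKKKK
KKKKKWKKK
KKKKWKKKK
KKKKKKKKK
KKKKKBKKK
KKKKKKKKK
KKKKKKKKK

Answer: KKKKKKKKK
KKKKKKKKK
KKKKKKKKK
KKKKKWKKK
KKKKWKKKK
KKKKKKKKK
KKKKKBKKK
KKKKKKKKK
KKKKKKKKK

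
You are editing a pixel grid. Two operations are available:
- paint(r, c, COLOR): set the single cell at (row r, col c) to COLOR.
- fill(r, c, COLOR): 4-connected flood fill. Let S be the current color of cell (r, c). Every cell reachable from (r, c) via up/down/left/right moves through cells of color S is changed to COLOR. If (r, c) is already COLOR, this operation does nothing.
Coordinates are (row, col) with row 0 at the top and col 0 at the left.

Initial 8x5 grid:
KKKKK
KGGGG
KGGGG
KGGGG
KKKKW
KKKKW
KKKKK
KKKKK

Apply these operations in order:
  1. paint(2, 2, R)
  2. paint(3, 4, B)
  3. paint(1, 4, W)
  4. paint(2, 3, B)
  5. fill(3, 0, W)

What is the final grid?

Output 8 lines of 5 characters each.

Answer: WWWWW
WGGGW
WGRBG
WGGGB
WWWWW
WWWWW
WWWWW
WWWWW

Derivation:
After op 1 paint(2,2,R):
KKKKK
KGGGG
KGRGG
KGGGG
KKKKW
KKKKW
KKKKK
KKKKK
After op 2 paint(3,4,B):
KKKKK
KGGGG
KGRGG
KGGGB
KKKKW
KKKKW
KKKKK
KKKKK
After op 3 paint(1,4,W):
KKKKK
KGGGW
KGRGG
KGGGB
KKKKW
KKKKW
KKKKK
KKKKK
After op 4 paint(2,3,B):
KKKKK
KGGGW
KGRBG
KGGGB
KKKKW
KKKKW
KKKKK
KKKKK
After op 5 fill(3,0,W) [26 cells changed]:
WWWWW
WGGGW
WGRBG
WGGGB
WWWWW
WWWWW
WWWWW
WWWWW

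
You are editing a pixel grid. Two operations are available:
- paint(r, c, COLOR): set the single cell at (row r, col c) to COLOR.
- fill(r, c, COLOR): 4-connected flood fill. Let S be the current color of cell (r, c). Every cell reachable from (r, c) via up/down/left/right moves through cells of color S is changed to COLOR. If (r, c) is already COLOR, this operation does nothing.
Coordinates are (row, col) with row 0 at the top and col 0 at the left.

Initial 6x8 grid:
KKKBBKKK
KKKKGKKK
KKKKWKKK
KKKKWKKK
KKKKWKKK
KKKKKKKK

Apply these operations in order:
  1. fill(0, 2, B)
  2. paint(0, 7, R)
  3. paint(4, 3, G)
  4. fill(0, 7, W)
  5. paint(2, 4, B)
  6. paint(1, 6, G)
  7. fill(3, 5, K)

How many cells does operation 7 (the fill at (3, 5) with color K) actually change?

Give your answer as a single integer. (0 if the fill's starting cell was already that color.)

After op 1 fill(0,2,B) [42 cells changed]:
BBBBBBBB
BBBBGBBB
BBBBWBBB
BBBBWBBB
BBBBWBBB
BBBBBBBB
After op 2 paint(0,7,R):
BBBBBBBR
BBBBGBBB
BBBBWBBB
BBBBWBBB
BBBBWBBB
BBBBBBBB
After op 3 paint(4,3,G):
BBBBBBBR
BBBBGBBB
BBBBWBBB
BBBBWBBB
BBBGWBBB
BBBBBBBB
After op 4 fill(0,7,W) [1 cells changed]:
BBBBBBBW
BBBBGBBB
BBBBWBBB
BBBBWBBB
BBBGWBBB
BBBBBBBB
After op 5 paint(2,4,B):
BBBBBBBW
BBBBGBBB
BBBBBBBB
BBBBWBBB
BBBGWBBB
BBBBBBBB
After op 6 paint(1,6,G):
BBBBBBBW
BBBBGBGB
BBBBBBBB
BBBBWBBB
BBBGWBBB
BBBBBBBB
After op 7 fill(3,5,K) [42 cells changed]:
KKKKKKKW
KKKKGKGK
KKKKKKKK
KKKKWKKK
KKKGWKKK
KKKKKKKK

Answer: 42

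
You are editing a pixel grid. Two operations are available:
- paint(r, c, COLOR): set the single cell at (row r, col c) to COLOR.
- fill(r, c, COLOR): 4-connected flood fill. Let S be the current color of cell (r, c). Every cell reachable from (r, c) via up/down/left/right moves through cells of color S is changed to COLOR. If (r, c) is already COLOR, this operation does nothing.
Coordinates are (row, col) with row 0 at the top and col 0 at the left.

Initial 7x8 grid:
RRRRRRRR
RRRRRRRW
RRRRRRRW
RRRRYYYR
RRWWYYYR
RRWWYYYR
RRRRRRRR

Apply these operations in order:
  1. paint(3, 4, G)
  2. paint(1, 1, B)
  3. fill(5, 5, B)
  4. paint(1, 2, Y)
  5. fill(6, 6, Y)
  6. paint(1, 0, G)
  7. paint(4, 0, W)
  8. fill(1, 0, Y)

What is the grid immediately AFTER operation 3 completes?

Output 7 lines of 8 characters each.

After op 1 paint(3,4,G):
RRRRRRRR
RRRRRRRW
RRRRRRRW
RRRRGYYR
RRWWYYYR
RRWWYYYR
RRRRRRRR
After op 2 paint(1,1,B):
RRRRRRRR
RBRRRRRW
RRRRRRRW
RRRRGYYR
RRWWYYYR
RRWWYYYR
RRRRRRRR
After op 3 fill(5,5,B) [8 cells changed]:
RRRRRRRR
RBRRRRRW
RRRRRRRW
RRRRGBBR
RRWWBBBR
RRWWBBBR
RRRRRRRR

Answer: RRRRRRRR
RBRRRRRW
RRRRRRRW
RRRRGBBR
RRWWBBBR
RRWWBBBR
RRRRRRRR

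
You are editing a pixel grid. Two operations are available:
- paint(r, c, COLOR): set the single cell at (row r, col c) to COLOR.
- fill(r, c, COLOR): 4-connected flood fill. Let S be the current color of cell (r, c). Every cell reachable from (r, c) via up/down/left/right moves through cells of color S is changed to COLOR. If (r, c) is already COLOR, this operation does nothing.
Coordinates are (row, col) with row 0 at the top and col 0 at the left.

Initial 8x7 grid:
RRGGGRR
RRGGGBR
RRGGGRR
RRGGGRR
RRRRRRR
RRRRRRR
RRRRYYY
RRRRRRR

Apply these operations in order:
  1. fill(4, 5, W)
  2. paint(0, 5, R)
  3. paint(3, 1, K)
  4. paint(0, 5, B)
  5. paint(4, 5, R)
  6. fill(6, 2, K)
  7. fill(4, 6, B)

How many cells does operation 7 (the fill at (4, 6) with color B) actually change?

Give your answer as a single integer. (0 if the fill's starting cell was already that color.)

After op 1 fill(4,5,W) [40 cells changed]:
WWGGGWW
WWGGGBW
WWGGGWW
WWGGGWW
WWWWWWW
WWWWWWW
WWWWYYY
WWWWWWW
After op 2 paint(0,5,R):
WWGGGRW
WWGGGBW
WWGGGWW
WWGGGWW
WWWWWWW
WWWWWWW
WWWWYYY
WWWWWWW
After op 3 paint(3,1,K):
WWGGGRW
WWGGGBW
WWGGGWW
WKGGGWW
WWWWWWW
WWWWWWW
WWWWYYY
WWWWWWW
After op 4 paint(0,5,B):
WWGGGBW
WWGGGBW
WWGGGWW
WKGGGWW
WWWWWWW
WWWWWWW
WWWWYYY
WWWWWWW
After op 5 paint(4,5,R):
WWGGGBW
WWGGGBW
WWGGGWW
WKGGGWW
WWWWWRW
WWWWWWW
WWWWYYY
WWWWWWW
After op 6 fill(6,2,K) [37 cells changed]:
KKGGGBK
KKGGGBK
KKGGGKK
KKGGGKK
KKKKKRK
KKKKKKK
KKKKYYY
KKKKKKK
After op 7 fill(4,6,B) [38 cells changed]:
BBGGGBB
BBGGGBB
BBGGGBB
BBGGGBB
BBBBBRB
BBBBBBB
BBBBYYY
BBBBBBB

Answer: 38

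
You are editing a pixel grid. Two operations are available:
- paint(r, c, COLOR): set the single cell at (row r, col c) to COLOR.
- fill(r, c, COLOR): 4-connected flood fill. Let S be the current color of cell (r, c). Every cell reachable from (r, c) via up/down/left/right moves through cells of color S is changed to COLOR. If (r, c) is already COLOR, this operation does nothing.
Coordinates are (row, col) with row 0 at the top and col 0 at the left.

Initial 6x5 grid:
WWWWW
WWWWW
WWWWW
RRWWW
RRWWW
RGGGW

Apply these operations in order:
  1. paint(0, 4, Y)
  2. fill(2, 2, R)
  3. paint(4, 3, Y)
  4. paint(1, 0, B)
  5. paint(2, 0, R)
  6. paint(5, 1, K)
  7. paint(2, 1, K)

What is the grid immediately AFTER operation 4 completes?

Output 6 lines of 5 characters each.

After op 1 paint(0,4,Y):
WWWWY
WWWWW
WWWWW
RRWWW
RRWWW
RGGGW
After op 2 fill(2,2,R) [21 cells changed]:
RRRRY
RRRRR
RRRRR
RRRRR
RRRRR
RGGGR
After op 3 paint(4,3,Y):
RRRRY
RRRRR
RRRRR
RRRRR
RRRYR
RGGGR
After op 4 paint(1,0,B):
RRRRY
BRRRR
RRRRR
RRRRR
RRRYR
RGGGR

Answer: RRRRY
BRRRR
RRRRR
RRRRR
RRRYR
RGGGR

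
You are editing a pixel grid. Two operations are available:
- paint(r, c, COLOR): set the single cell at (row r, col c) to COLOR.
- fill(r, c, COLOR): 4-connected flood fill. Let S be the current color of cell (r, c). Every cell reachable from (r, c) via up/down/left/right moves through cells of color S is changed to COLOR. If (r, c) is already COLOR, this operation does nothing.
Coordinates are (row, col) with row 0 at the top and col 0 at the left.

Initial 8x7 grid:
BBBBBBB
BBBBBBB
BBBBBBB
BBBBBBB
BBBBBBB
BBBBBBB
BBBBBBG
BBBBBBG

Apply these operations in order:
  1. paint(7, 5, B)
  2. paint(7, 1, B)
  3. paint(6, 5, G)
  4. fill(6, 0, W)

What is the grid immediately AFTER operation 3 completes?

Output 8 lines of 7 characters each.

After op 1 paint(7,5,B):
BBBBBBB
BBBBBBB
BBBBBBB
BBBBBBB
BBBBBBB
BBBBBBB
BBBBBBG
BBBBBBG
After op 2 paint(7,1,B):
BBBBBBB
BBBBBBB
BBBBBBB
BBBBBBB
BBBBBBB
BBBBBBB
BBBBBBG
BBBBBBG
After op 3 paint(6,5,G):
BBBBBBB
BBBBBBB
BBBBBBB
BBBBBBB
BBBBBBB
BBBBBBB
BBBBBGG
BBBBBBG

Answer: BBBBBBB
BBBBBBB
BBBBBBB
BBBBBBB
BBBBBBB
BBBBBBB
BBBBBGG
BBBBBBG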